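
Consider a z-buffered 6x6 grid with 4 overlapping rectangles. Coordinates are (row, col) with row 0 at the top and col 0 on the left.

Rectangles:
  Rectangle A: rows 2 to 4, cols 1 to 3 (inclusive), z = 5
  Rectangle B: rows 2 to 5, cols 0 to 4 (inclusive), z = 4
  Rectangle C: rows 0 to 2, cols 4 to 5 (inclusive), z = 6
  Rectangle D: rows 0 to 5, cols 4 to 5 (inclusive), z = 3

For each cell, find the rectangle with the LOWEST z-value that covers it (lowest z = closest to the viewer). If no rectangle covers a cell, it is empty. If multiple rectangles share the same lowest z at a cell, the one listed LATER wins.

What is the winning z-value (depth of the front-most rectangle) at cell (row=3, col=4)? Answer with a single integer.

Check cell (3,4):
  A: rows 2-4 cols 1-3 -> outside (col miss)
  B: rows 2-5 cols 0-4 z=4 -> covers; best now B (z=4)
  C: rows 0-2 cols 4-5 -> outside (row miss)
  D: rows 0-5 cols 4-5 z=3 -> covers; best now D (z=3)
Winner: D at z=3

Answer: 3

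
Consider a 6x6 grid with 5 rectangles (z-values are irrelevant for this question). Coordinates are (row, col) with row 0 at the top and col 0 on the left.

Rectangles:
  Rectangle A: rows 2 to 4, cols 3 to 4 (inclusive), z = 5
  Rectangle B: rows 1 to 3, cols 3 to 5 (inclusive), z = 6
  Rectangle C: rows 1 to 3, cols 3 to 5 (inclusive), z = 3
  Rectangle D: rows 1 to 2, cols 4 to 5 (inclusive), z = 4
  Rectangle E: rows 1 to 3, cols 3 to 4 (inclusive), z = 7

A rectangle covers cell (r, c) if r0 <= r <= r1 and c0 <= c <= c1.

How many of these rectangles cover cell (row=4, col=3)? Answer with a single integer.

Answer: 1

Derivation:
Check cell (4,3):
  A: rows 2-4 cols 3-4 -> covers
  B: rows 1-3 cols 3-5 -> outside (row miss)
  C: rows 1-3 cols 3-5 -> outside (row miss)
  D: rows 1-2 cols 4-5 -> outside (row miss)
  E: rows 1-3 cols 3-4 -> outside (row miss)
Count covering = 1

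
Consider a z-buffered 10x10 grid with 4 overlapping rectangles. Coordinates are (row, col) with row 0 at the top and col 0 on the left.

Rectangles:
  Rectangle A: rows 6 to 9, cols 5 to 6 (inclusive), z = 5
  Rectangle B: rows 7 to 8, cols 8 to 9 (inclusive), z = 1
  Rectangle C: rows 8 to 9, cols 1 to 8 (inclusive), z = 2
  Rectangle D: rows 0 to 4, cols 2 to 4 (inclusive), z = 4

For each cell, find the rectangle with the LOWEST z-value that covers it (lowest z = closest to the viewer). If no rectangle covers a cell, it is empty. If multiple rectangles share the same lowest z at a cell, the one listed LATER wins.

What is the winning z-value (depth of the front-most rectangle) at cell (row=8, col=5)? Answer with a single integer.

Check cell (8,5):
  A: rows 6-9 cols 5-6 z=5 -> covers; best now A (z=5)
  B: rows 7-8 cols 8-9 -> outside (col miss)
  C: rows 8-9 cols 1-8 z=2 -> covers; best now C (z=2)
  D: rows 0-4 cols 2-4 -> outside (row miss)
Winner: C at z=2

Answer: 2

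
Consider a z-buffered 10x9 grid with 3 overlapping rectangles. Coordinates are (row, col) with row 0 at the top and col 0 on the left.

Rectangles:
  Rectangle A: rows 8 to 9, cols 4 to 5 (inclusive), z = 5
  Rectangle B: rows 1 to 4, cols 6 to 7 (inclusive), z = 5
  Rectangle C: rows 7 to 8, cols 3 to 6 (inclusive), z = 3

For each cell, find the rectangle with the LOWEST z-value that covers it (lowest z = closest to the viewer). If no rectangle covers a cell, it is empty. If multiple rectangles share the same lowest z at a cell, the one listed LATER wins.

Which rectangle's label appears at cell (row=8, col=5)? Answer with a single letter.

Answer: C

Derivation:
Check cell (8,5):
  A: rows 8-9 cols 4-5 z=5 -> covers; best now A (z=5)
  B: rows 1-4 cols 6-7 -> outside (row miss)
  C: rows 7-8 cols 3-6 z=3 -> covers; best now C (z=3)
Winner: C at z=3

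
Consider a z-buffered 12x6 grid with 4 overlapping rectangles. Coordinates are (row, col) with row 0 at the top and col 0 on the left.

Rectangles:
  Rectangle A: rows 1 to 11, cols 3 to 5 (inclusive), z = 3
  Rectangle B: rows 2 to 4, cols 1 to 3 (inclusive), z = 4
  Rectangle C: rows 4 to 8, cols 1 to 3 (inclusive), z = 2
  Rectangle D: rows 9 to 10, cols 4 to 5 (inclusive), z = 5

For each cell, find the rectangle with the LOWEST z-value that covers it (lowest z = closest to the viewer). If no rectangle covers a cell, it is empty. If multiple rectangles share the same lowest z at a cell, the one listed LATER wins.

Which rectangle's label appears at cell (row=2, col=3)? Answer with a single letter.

Answer: A

Derivation:
Check cell (2,3):
  A: rows 1-11 cols 3-5 z=3 -> covers; best now A (z=3)
  B: rows 2-4 cols 1-3 z=4 -> covers; best now A (z=3)
  C: rows 4-8 cols 1-3 -> outside (row miss)
  D: rows 9-10 cols 4-5 -> outside (row miss)
Winner: A at z=3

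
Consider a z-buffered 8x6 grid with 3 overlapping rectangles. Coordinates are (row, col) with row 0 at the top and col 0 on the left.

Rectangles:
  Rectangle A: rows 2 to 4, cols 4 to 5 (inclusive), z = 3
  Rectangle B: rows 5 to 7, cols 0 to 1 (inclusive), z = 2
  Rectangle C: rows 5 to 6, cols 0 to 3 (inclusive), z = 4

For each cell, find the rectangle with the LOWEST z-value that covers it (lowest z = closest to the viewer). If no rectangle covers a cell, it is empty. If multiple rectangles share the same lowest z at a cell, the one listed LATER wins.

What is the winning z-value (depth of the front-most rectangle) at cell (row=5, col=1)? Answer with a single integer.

Answer: 2

Derivation:
Check cell (5,1):
  A: rows 2-4 cols 4-5 -> outside (row miss)
  B: rows 5-7 cols 0-1 z=2 -> covers; best now B (z=2)
  C: rows 5-6 cols 0-3 z=4 -> covers; best now B (z=2)
Winner: B at z=2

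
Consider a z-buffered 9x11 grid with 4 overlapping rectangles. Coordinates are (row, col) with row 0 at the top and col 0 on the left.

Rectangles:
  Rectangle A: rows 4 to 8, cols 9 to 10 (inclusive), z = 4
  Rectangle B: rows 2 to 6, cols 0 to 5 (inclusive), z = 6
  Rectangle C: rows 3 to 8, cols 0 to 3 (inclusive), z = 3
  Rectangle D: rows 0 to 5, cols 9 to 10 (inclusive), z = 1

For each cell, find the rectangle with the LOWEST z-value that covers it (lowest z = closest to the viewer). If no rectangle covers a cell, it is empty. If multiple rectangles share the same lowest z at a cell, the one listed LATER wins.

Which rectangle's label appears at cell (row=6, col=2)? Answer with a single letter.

Answer: C

Derivation:
Check cell (6,2):
  A: rows 4-8 cols 9-10 -> outside (col miss)
  B: rows 2-6 cols 0-5 z=6 -> covers; best now B (z=6)
  C: rows 3-8 cols 0-3 z=3 -> covers; best now C (z=3)
  D: rows 0-5 cols 9-10 -> outside (row miss)
Winner: C at z=3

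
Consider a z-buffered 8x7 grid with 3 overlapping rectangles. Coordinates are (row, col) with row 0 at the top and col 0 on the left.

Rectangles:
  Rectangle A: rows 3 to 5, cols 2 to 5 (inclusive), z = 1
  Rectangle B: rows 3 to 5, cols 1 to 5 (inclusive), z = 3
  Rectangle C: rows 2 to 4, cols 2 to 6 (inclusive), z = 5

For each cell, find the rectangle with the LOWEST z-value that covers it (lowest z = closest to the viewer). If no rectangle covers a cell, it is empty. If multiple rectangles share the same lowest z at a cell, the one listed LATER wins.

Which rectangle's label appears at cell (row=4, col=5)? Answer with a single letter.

Answer: A

Derivation:
Check cell (4,5):
  A: rows 3-5 cols 2-5 z=1 -> covers; best now A (z=1)
  B: rows 3-5 cols 1-5 z=3 -> covers; best now A (z=1)
  C: rows 2-4 cols 2-6 z=5 -> covers; best now A (z=1)
Winner: A at z=1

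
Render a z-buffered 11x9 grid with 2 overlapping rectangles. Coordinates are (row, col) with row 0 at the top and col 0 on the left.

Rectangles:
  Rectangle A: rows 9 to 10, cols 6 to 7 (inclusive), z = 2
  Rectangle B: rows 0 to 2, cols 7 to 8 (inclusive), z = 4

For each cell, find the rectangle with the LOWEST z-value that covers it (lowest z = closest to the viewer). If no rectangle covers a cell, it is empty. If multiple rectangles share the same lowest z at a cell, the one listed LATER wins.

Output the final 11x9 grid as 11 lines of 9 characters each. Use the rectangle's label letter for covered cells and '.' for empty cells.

.......BB
.......BB
.......BB
.........
.........
.........
.........
.........
.........
......AA.
......AA.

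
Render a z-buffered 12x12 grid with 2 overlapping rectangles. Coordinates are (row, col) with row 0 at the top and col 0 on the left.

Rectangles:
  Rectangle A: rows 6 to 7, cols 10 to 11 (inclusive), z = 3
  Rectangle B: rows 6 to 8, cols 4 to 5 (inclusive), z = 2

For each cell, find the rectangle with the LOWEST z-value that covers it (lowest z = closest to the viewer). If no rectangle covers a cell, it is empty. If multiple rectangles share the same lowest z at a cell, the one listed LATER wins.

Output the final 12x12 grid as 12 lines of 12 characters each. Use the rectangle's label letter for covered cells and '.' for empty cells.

............
............
............
............
............
............
....BB....AA
....BB....AA
....BB......
............
............
............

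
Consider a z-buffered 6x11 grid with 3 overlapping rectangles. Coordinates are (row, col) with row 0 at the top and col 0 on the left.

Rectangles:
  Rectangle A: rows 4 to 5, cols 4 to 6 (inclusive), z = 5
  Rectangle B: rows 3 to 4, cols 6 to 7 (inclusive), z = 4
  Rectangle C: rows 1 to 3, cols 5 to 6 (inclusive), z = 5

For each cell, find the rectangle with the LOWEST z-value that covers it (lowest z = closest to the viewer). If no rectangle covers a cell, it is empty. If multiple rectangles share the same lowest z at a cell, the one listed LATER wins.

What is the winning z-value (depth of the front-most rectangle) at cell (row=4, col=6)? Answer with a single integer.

Answer: 4

Derivation:
Check cell (4,6):
  A: rows 4-5 cols 4-6 z=5 -> covers; best now A (z=5)
  B: rows 3-4 cols 6-7 z=4 -> covers; best now B (z=4)
  C: rows 1-3 cols 5-6 -> outside (row miss)
Winner: B at z=4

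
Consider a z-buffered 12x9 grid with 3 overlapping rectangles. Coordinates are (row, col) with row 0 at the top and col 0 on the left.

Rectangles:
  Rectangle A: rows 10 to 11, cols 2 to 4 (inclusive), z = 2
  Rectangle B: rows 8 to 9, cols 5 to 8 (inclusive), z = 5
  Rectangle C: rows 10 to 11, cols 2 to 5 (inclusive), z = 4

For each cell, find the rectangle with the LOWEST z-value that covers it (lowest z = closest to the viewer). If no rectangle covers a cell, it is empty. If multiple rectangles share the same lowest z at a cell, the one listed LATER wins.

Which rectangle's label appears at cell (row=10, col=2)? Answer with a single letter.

Answer: A

Derivation:
Check cell (10,2):
  A: rows 10-11 cols 2-4 z=2 -> covers; best now A (z=2)
  B: rows 8-9 cols 5-8 -> outside (row miss)
  C: rows 10-11 cols 2-5 z=4 -> covers; best now A (z=2)
Winner: A at z=2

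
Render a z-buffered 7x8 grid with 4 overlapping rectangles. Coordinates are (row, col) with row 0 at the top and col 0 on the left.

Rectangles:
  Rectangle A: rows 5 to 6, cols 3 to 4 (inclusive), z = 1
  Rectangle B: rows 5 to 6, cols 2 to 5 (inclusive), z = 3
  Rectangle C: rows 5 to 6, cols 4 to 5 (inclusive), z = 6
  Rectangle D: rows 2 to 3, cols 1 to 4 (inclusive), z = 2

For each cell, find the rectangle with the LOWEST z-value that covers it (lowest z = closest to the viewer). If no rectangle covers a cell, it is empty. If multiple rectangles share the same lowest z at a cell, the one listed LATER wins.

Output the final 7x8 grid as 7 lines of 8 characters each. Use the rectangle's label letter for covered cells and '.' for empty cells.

........
........
.DDDD...
.DDDD...
........
..BAAB..
..BAAB..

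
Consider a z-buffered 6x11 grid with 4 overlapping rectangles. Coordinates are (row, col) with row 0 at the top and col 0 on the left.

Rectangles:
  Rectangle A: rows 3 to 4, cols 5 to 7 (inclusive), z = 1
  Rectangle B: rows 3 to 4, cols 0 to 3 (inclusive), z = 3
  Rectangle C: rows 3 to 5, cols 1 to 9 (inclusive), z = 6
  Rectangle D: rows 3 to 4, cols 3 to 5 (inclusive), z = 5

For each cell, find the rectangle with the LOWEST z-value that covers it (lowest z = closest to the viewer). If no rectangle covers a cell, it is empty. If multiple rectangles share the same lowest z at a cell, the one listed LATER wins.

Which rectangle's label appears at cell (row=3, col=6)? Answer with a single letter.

Answer: A

Derivation:
Check cell (3,6):
  A: rows 3-4 cols 5-7 z=1 -> covers; best now A (z=1)
  B: rows 3-4 cols 0-3 -> outside (col miss)
  C: rows 3-5 cols 1-9 z=6 -> covers; best now A (z=1)
  D: rows 3-4 cols 3-5 -> outside (col miss)
Winner: A at z=1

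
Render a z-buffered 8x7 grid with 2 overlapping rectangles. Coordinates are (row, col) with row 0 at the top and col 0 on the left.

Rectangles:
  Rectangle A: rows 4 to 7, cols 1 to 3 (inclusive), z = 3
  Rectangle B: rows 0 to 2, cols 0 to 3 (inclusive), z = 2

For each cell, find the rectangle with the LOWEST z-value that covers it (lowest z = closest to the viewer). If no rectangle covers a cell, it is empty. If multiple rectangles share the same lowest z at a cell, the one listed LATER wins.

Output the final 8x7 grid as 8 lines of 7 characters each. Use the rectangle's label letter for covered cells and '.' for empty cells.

BBBB...
BBBB...
BBBB...
.......
.AAA...
.AAA...
.AAA...
.AAA...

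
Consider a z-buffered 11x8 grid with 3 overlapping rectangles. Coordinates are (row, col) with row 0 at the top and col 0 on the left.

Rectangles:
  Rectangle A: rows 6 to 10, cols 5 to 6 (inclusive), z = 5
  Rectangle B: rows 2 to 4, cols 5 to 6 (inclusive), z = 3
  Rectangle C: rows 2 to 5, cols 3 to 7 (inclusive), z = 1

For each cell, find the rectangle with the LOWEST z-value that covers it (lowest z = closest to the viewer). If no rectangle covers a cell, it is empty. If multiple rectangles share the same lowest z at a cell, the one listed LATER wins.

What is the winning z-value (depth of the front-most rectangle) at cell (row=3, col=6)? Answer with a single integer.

Check cell (3,6):
  A: rows 6-10 cols 5-6 -> outside (row miss)
  B: rows 2-4 cols 5-6 z=3 -> covers; best now B (z=3)
  C: rows 2-5 cols 3-7 z=1 -> covers; best now C (z=1)
Winner: C at z=1

Answer: 1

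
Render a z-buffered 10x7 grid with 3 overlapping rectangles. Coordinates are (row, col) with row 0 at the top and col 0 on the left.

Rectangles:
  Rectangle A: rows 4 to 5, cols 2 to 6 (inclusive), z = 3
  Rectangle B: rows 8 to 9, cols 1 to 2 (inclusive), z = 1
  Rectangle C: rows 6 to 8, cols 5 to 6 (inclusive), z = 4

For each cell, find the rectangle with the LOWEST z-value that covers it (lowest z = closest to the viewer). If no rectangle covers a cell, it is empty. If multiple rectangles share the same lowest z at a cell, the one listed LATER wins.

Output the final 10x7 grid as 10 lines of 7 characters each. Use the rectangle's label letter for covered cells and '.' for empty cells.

.......
.......
.......
.......
..AAAAA
..AAAAA
.....CC
.....CC
.BB..CC
.BB....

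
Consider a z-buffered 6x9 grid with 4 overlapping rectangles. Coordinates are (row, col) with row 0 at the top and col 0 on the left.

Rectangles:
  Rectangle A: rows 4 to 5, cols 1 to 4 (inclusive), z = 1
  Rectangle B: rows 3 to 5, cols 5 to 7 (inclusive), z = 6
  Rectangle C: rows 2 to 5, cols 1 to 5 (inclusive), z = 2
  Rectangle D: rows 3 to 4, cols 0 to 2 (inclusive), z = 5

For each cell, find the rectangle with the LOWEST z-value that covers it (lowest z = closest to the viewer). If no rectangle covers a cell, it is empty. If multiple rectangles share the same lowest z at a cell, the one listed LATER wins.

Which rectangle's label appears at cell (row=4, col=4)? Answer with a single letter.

Answer: A

Derivation:
Check cell (4,4):
  A: rows 4-5 cols 1-4 z=1 -> covers; best now A (z=1)
  B: rows 3-5 cols 5-7 -> outside (col miss)
  C: rows 2-5 cols 1-5 z=2 -> covers; best now A (z=1)
  D: rows 3-4 cols 0-2 -> outside (col miss)
Winner: A at z=1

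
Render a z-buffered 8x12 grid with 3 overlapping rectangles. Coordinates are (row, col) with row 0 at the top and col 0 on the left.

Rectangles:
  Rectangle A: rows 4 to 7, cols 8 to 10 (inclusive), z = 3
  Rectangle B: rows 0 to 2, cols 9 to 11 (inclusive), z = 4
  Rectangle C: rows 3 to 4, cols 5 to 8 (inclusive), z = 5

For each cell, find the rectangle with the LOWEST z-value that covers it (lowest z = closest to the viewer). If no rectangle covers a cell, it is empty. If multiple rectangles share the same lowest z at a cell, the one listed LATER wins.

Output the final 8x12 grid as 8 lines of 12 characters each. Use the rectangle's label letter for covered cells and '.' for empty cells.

.........BBB
.........BBB
.........BBB
.....CCCC...
.....CCCAAA.
........AAA.
........AAA.
........AAA.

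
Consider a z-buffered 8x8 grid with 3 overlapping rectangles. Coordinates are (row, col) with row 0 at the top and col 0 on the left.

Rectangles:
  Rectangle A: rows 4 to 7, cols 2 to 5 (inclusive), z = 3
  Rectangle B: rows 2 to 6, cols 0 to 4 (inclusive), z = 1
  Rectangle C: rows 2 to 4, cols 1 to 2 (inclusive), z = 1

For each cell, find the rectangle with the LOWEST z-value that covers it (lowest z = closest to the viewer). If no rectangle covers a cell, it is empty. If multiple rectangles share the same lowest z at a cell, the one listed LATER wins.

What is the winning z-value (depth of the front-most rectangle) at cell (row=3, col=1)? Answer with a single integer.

Answer: 1

Derivation:
Check cell (3,1):
  A: rows 4-7 cols 2-5 -> outside (row miss)
  B: rows 2-6 cols 0-4 z=1 -> covers; best now B (z=1)
  C: rows 2-4 cols 1-2 z=1 -> covers; best now C (z=1)
Winner: C at z=1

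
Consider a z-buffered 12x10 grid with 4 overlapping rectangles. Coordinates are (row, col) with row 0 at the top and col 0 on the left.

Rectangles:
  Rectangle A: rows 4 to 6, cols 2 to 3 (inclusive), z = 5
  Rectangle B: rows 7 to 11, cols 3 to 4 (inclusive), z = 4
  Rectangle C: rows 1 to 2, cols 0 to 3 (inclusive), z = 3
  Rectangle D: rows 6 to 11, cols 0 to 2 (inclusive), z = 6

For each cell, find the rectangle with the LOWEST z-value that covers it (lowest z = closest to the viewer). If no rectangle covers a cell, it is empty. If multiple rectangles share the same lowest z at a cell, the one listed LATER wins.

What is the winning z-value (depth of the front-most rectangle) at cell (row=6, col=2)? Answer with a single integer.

Check cell (6,2):
  A: rows 4-6 cols 2-3 z=5 -> covers; best now A (z=5)
  B: rows 7-11 cols 3-4 -> outside (row miss)
  C: rows 1-2 cols 0-3 -> outside (row miss)
  D: rows 6-11 cols 0-2 z=6 -> covers; best now A (z=5)
Winner: A at z=5

Answer: 5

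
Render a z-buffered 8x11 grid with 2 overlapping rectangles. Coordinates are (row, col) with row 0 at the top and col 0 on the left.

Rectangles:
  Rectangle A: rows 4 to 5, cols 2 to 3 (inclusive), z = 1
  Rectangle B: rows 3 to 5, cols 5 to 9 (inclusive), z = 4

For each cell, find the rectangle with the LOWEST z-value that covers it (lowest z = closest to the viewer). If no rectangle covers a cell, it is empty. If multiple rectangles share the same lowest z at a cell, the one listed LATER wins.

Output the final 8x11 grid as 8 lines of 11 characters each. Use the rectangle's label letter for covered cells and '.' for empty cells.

...........
...........
...........
.....BBBBB.
..AA.BBBBB.
..AA.BBBBB.
...........
...........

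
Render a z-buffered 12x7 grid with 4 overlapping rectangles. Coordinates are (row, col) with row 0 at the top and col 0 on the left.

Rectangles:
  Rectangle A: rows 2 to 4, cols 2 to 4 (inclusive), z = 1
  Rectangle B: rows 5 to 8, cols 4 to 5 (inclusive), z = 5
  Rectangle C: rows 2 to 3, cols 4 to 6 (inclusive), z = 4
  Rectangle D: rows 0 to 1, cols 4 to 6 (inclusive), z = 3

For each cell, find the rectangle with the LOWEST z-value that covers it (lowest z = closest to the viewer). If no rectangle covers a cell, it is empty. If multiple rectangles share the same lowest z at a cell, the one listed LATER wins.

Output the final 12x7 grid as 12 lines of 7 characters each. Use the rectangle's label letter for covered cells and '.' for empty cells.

....DDD
....DDD
..AAACC
..AAACC
..AAA..
....BB.
....BB.
....BB.
....BB.
.......
.......
.......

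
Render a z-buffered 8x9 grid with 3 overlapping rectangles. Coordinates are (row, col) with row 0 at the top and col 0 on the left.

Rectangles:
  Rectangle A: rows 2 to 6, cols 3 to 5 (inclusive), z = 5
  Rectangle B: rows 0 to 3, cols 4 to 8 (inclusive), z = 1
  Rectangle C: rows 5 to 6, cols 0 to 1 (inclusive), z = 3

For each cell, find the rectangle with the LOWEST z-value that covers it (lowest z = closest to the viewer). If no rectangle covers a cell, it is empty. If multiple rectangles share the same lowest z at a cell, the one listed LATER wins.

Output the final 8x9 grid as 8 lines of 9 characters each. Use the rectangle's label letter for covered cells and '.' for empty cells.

....BBBBB
....BBBBB
...ABBBBB
...ABBBBB
...AAA...
CC.AAA...
CC.AAA...
.........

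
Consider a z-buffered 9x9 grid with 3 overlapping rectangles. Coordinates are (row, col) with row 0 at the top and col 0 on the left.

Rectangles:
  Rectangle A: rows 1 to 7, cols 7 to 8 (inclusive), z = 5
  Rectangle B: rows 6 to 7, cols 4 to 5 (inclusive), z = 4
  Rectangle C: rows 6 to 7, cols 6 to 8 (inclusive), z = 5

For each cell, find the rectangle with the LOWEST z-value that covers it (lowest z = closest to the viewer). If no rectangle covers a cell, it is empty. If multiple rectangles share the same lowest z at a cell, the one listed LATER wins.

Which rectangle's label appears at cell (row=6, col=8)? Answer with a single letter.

Check cell (6,8):
  A: rows 1-7 cols 7-8 z=5 -> covers; best now A (z=5)
  B: rows 6-7 cols 4-5 -> outside (col miss)
  C: rows 6-7 cols 6-8 z=5 -> covers; best now C (z=5)
Winner: C at z=5

Answer: C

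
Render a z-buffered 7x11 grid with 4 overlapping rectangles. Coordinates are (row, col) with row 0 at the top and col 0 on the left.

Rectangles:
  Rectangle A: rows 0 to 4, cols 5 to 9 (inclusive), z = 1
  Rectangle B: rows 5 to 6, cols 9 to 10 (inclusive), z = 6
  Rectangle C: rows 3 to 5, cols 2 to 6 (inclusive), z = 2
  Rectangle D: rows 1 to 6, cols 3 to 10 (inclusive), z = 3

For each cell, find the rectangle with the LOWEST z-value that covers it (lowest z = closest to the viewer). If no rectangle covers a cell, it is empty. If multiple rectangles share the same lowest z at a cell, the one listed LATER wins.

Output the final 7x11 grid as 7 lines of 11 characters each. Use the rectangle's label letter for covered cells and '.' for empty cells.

.....AAAAA.
...DDAAAAAD
...DDAAAAAD
..CCCAAAAAD
..CCCAAAAAD
..CCCCCDDDD
...DDDDDDDD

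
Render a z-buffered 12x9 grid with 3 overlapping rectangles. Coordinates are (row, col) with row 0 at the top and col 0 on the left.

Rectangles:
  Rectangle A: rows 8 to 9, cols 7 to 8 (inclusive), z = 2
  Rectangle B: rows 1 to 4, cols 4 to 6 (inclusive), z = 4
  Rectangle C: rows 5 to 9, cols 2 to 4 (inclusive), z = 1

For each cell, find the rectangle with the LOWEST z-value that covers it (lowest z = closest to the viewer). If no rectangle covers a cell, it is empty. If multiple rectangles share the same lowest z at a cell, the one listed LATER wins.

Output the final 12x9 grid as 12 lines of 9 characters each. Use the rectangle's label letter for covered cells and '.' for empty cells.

.........
....BBB..
....BBB..
....BBB..
....BBB..
..CCC....
..CCC....
..CCC....
..CCC..AA
..CCC..AA
.........
.........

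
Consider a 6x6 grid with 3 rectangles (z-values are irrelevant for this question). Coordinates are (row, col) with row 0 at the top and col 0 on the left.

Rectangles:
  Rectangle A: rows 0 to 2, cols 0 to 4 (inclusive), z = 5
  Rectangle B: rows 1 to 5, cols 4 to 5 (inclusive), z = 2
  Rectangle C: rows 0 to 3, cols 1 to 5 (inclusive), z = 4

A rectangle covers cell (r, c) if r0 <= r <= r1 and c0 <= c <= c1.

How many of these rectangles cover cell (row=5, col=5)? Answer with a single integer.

Check cell (5,5):
  A: rows 0-2 cols 0-4 -> outside (row miss)
  B: rows 1-5 cols 4-5 -> covers
  C: rows 0-3 cols 1-5 -> outside (row miss)
Count covering = 1

Answer: 1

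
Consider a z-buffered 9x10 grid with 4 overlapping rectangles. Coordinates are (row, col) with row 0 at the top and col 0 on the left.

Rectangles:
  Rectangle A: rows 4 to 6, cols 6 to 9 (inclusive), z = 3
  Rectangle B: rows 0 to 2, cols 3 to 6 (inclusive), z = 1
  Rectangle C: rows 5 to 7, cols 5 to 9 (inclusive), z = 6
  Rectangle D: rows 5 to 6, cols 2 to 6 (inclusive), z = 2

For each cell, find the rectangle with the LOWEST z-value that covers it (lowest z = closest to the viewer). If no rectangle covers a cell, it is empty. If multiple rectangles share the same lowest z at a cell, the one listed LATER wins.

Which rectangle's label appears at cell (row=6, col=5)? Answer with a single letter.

Check cell (6,5):
  A: rows 4-6 cols 6-9 -> outside (col miss)
  B: rows 0-2 cols 3-6 -> outside (row miss)
  C: rows 5-7 cols 5-9 z=6 -> covers; best now C (z=6)
  D: rows 5-6 cols 2-6 z=2 -> covers; best now D (z=2)
Winner: D at z=2

Answer: D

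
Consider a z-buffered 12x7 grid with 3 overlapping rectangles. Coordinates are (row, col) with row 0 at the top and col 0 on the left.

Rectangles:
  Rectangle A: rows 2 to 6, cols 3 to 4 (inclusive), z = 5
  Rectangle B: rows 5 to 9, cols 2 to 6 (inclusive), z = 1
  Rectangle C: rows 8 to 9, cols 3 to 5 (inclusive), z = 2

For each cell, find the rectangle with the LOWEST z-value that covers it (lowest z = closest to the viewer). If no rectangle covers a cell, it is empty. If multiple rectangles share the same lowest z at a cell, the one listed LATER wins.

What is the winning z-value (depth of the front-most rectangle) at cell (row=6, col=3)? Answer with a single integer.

Answer: 1

Derivation:
Check cell (6,3):
  A: rows 2-6 cols 3-4 z=5 -> covers; best now A (z=5)
  B: rows 5-9 cols 2-6 z=1 -> covers; best now B (z=1)
  C: rows 8-9 cols 3-5 -> outside (row miss)
Winner: B at z=1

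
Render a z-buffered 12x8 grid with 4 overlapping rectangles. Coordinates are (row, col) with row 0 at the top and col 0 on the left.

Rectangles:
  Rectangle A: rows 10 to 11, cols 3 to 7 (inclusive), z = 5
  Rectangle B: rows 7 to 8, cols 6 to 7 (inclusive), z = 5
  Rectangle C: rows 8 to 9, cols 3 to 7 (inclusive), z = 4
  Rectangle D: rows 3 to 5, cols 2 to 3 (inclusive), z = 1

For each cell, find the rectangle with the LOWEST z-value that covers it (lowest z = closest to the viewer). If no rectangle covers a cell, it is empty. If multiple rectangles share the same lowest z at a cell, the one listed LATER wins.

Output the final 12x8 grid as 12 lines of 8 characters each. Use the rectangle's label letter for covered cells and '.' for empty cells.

........
........
........
..DD....
..DD....
..DD....
........
......BB
...CCCCC
...CCCCC
...AAAAA
...AAAAA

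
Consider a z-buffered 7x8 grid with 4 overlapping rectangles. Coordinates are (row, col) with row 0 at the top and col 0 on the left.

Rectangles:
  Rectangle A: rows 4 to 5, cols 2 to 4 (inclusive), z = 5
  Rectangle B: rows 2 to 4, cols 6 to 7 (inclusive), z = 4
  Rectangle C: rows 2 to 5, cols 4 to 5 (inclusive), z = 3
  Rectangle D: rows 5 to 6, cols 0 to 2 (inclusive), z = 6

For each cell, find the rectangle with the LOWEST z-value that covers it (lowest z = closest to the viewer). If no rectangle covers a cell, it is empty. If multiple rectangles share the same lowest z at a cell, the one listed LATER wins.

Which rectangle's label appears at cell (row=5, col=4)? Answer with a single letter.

Check cell (5,4):
  A: rows 4-5 cols 2-4 z=5 -> covers; best now A (z=5)
  B: rows 2-4 cols 6-7 -> outside (row miss)
  C: rows 2-5 cols 4-5 z=3 -> covers; best now C (z=3)
  D: rows 5-6 cols 0-2 -> outside (col miss)
Winner: C at z=3

Answer: C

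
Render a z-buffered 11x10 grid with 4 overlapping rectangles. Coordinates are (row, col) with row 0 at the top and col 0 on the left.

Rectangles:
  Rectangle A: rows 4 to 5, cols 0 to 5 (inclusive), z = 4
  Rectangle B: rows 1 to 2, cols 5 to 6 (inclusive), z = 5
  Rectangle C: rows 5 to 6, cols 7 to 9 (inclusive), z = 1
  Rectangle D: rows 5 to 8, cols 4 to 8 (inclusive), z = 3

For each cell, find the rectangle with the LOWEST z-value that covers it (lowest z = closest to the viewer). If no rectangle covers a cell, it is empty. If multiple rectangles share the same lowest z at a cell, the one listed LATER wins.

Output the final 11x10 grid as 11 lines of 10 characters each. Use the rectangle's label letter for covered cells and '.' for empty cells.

..........
.....BB...
.....BB...
..........
AAAAAA....
AAAADDDCCC
....DDDCCC
....DDDDD.
....DDDDD.
..........
..........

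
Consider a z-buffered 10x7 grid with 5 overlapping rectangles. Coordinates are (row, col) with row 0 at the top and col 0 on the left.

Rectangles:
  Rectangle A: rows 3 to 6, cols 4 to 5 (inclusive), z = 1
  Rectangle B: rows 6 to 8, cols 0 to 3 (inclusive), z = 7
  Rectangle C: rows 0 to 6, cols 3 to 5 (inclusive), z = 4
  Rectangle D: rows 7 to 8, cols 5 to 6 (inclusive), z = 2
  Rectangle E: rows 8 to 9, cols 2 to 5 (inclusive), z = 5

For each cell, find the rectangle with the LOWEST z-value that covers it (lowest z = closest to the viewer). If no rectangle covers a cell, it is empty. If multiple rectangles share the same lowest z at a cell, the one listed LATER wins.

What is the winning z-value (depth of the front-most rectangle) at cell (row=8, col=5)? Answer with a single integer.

Check cell (8,5):
  A: rows 3-6 cols 4-5 -> outside (row miss)
  B: rows 6-8 cols 0-3 -> outside (col miss)
  C: rows 0-6 cols 3-5 -> outside (row miss)
  D: rows 7-8 cols 5-6 z=2 -> covers; best now D (z=2)
  E: rows 8-9 cols 2-5 z=5 -> covers; best now D (z=2)
Winner: D at z=2

Answer: 2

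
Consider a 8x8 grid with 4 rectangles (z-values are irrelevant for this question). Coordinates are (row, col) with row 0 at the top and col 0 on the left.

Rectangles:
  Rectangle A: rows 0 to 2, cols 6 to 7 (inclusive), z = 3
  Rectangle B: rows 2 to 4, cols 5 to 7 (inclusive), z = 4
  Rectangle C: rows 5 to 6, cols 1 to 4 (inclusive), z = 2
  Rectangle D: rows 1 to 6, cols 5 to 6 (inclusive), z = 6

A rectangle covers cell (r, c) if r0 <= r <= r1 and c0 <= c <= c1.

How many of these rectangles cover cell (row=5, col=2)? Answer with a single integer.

Check cell (5,2):
  A: rows 0-2 cols 6-7 -> outside (row miss)
  B: rows 2-4 cols 5-7 -> outside (row miss)
  C: rows 5-6 cols 1-4 -> covers
  D: rows 1-6 cols 5-6 -> outside (col miss)
Count covering = 1

Answer: 1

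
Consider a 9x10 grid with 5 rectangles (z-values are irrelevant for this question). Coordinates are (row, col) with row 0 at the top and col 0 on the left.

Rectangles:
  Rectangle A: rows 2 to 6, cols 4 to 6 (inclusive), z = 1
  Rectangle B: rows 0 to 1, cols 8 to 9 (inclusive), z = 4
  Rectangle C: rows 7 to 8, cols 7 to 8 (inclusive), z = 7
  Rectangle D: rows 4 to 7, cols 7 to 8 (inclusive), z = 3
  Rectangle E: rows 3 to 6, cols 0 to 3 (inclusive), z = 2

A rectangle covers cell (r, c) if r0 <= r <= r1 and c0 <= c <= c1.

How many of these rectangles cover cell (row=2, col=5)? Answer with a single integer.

Answer: 1

Derivation:
Check cell (2,5):
  A: rows 2-6 cols 4-6 -> covers
  B: rows 0-1 cols 8-9 -> outside (row miss)
  C: rows 7-8 cols 7-8 -> outside (row miss)
  D: rows 4-7 cols 7-8 -> outside (row miss)
  E: rows 3-6 cols 0-3 -> outside (row miss)
Count covering = 1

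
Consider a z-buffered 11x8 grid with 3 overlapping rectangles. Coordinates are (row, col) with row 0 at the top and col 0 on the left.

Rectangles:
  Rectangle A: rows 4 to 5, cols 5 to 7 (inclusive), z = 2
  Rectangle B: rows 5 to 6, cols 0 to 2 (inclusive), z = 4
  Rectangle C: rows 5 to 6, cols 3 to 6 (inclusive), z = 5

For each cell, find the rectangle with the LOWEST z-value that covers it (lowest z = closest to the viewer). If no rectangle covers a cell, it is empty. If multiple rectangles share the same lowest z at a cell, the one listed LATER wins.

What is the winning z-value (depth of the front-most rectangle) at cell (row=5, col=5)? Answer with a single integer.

Answer: 2

Derivation:
Check cell (5,5):
  A: rows 4-5 cols 5-7 z=2 -> covers; best now A (z=2)
  B: rows 5-6 cols 0-2 -> outside (col miss)
  C: rows 5-6 cols 3-6 z=5 -> covers; best now A (z=2)
Winner: A at z=2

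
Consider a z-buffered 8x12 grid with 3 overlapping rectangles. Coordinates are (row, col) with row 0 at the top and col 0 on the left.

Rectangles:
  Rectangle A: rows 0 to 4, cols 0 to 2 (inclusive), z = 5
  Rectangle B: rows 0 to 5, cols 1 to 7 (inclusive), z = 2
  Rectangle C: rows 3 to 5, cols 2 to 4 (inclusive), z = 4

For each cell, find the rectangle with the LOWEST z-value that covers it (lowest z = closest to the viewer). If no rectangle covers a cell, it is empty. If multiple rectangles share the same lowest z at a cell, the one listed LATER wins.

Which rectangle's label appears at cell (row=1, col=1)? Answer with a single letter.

Check cell (1,1):
  A: rows 0-4 cols 0-2 z=5 -> covers; best now A (z=5)
  B: rows 0-5 cols 1-7 z=2 -> covers; best now B (z=2)
  C: rows 3-5 cols 2-4 -> outside (row miss)
Winner: B at z=2

Answer: B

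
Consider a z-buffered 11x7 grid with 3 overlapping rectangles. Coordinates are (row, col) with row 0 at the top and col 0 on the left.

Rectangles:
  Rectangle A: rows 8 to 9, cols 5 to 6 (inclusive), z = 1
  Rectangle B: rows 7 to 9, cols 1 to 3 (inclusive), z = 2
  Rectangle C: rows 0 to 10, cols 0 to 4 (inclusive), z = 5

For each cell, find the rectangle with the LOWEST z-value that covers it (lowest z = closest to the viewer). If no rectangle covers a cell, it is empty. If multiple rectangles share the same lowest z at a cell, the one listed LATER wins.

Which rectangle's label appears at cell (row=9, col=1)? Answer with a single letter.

Answer: B

Derivation:
Check cell (9,1):
  A: rows 8-9 cols 5-6 -> outside (col miss)
  B: rows 7-9 cols 1-3 z=2 -> covers; best now B (z=2)
  C: rows 0-10 cols 0-4 z=5 -> covers; best now B (z=2)
Winner: B at z=2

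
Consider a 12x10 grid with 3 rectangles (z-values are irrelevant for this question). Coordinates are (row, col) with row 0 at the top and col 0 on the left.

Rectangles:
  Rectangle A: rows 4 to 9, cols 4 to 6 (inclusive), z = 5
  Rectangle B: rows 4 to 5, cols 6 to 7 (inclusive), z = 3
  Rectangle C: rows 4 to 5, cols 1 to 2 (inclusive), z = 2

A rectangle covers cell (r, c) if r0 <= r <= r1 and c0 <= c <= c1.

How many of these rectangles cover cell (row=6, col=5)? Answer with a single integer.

Check cell (6,5):
  A: rows 4-9 cols 4-6 -> covers
  B: rows 4-5 cols 6-7 -> outside (row miss)
  C: rows 4-5 cols 1-2 -> outside (row miss)
Count covering = 1

Answer: 1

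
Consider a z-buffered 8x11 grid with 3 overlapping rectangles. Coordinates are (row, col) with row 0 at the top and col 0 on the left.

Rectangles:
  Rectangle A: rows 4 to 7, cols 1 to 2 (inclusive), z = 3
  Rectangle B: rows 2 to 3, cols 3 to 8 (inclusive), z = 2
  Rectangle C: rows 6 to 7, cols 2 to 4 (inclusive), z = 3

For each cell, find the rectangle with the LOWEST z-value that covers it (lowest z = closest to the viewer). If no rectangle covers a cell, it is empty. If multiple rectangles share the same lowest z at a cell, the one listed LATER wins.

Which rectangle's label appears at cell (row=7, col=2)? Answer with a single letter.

Check cell (7,2):
  A: rows 4-7 cols 1-2 z=3 -> covers; best now A (z=3)
  B: rows 2-3 cols 3-8 -> outside (row miss)
  C: rows 6-7 cols 2-4 z=3 -> covers; best now C (z=3)
Winner: C at z=3

Answer: C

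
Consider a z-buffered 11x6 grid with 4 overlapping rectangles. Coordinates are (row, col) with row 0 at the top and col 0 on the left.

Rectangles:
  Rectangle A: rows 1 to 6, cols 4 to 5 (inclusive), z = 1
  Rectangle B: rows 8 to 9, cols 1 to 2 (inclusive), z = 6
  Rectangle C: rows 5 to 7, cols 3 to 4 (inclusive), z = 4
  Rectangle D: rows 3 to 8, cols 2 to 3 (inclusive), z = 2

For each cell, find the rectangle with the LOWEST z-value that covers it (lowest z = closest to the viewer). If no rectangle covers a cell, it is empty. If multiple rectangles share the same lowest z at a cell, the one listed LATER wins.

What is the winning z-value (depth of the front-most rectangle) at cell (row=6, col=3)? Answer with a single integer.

Answer: 2

Derivation:
Check cell (6,3):
  A: rows 1-6 cols 4-5 -> outside (col miss)
  B: rows 8-9 cols 1-2 -> outside (row miss)
  C: rows 5-7 cols 3-4 z=4 -> covers; best now C (z=4)
  D: rows 3-8 cols 2-3 z=2 -> covers; best now D (z=2)
Winner: D at z=2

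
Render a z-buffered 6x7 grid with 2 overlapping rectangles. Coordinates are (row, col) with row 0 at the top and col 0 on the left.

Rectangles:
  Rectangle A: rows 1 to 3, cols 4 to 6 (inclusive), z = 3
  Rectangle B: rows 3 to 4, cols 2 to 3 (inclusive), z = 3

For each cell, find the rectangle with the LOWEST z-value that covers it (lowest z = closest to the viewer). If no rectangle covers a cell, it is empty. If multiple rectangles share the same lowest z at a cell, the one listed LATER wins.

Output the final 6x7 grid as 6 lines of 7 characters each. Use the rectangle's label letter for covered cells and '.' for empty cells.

.......
....AAA
....AAA
..BBAAA
..BB...
.......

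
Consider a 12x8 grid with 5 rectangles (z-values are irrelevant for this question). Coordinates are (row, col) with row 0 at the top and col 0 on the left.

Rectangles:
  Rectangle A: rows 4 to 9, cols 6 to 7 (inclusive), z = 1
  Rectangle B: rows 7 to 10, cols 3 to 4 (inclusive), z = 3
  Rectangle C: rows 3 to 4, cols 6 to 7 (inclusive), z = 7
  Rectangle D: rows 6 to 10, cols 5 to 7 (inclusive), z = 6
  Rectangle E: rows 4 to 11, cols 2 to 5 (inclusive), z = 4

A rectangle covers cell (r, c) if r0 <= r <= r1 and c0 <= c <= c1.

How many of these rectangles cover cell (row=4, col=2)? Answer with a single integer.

Check cell (4,2):
  A: rows 4-9 cols 6-7 -> outside (col miss)
  B: rows 7-10 cols 3-4 -> outside (row miss)
  C: rows 3-4 cols 6-7 -> outside (col miss)
  D: rows 6-10 cols 5-7 -> outside (row miss)
  E: rows 4-11 cols 2-5 -> covers
Count covering = 1

Answer: 1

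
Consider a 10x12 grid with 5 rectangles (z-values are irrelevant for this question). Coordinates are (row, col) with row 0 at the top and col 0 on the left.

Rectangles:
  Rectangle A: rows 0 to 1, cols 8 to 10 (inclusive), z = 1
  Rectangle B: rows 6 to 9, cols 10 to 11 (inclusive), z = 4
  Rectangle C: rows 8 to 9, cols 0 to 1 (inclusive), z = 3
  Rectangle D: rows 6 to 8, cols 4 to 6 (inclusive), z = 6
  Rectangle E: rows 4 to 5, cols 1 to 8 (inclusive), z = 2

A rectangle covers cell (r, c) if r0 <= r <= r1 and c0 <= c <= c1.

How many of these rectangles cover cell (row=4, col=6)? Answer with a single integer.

Answer: 1

Derivation:
Check cell (4,6):
  A: rows 0-1 cols 8-10 -> outside (row miss)
  B: rows 6-9 cols 10-11 -> outside (row miss)
  C: rows 8-9 cols 0-1 -> outside (row miss)
  D: rows 6-8 cols 4-6 -> outside (row miss)
  E: rows 4-5 cols 1-8 -> covers
Count covering = 1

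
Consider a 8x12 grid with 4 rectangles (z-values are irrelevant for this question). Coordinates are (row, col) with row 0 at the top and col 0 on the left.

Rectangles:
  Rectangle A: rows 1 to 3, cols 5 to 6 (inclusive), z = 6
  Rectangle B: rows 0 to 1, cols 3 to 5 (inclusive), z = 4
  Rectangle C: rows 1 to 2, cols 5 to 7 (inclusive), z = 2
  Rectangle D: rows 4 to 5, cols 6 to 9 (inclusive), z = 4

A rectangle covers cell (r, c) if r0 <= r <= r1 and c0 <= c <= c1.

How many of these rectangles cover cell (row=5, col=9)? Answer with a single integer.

Answer: 1

Derivation:
Check cell (5,9):
  A: rows 1-3 cols 5-6 -> outside (row miss)
  B: rows 0-1 cols 3-5 -> outside (row miss)
  C: rows 1-2 cols 5-7 -> outside (row miss)
  D: rows 4-5 cols 6-9 -> covers
Count covering = 1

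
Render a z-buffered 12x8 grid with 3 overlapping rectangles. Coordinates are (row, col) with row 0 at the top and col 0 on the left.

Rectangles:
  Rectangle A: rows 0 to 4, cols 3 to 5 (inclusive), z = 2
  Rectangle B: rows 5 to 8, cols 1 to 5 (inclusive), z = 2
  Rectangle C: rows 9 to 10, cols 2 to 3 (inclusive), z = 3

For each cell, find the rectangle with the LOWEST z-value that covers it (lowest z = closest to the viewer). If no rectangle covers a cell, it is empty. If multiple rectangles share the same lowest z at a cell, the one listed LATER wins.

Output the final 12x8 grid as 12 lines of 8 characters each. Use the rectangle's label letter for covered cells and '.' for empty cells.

...AAA..
...AAA..
...AAA..
...AAA..
...AAA..
.BBBBB..
.BBBBB..
.BBBBB..
.BBBBB..
..CC....
..CC....
........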